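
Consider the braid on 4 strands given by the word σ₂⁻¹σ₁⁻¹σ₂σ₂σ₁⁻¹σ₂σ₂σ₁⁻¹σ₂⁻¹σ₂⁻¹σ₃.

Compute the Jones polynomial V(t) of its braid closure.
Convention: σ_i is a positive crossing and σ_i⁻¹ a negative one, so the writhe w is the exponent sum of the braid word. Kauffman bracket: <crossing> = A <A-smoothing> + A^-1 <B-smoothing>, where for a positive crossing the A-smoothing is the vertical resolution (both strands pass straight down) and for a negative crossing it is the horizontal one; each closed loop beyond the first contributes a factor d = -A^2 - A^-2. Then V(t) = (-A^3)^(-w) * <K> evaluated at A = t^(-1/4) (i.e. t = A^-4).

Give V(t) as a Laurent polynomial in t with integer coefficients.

The presented braid s2^-1 s1^-1 s2 s2 s1^-1 s2 s2 s1^-1 s2^-1 s2^-1 s3 on 4 strands reduces by inverse Markov moves (closure unchanged at each step):
  Destabilize: the word has the form β·s3 where s3 occurs only as the final letter (β ∈ B_3); drop it and the last strand → 3 strands.
Reduced to β = s2^-1 s1^-1 s2 s2 s1^-1 s2 s2 s1^-1 s2^-1 s2^-1 on 3 strands, 10 crossings.
Compute on β:
Braid: s2^-1 s1^-1 s2 s2 s1^-1 s2 s2 s1^-1 s2^-1 s2^-1 on 3 strands, 10 crossings.
Writhe w = (#positive) - (#negative) = 4 - 6 = -2.
Computing the Kauffman bracket via state sum. There are 2^10 = 1024 states.
Smooth each crossing (0=||, 1=⌣⌢); contribution A^(Σ sign_k(1-2s_k)) * d^(L-1).
Tabulate the states by total A-exponent and number of loops L (A-exp: L × count):
  A^10: L=5 ×1
  A^8: L=4 ×10
  A^6: L=3 ×39, L=5 ×6
  A^4: L=2 ×66, L=4 ×52, L=6 ×2
  A^2: L=1 ×45, L=3 ×124, L=5 ×41
  A^0: L=2 ×118, L=4 ×113, L=6 ×21
  A^-2: L=1 ×20, L=3 ×120, L=5 ×63, L=7 ×7
  A^-4: L=2 ×30, L=4 ×68, L=6 ×21, L=8 ×1
  A^-6: L=3 ×20, L=5 ×22, L=7 ×3
  A^-8: L=4 ×7, L=6 ×3
  A^-10: L=5 ×1
Each group contributes A^e * Σ count * d^(L-1):
Powers of d = -A^2 - A^-2: d^2 = A^4 + 2 + A^-4; d^3 = -A^6 - 3*A^2 - 3*A^-2 - A^-6; d^4 = A^8 + 4*A^4 + 6 + 4*A^-4 + A^-8; d^5 = -A^10 - 5*A^6 - 10*A^2 - 10*A^-2 - 5*A^-6 - A^-10; d^6 = A^12 + 6*A^8 + 15*A^4 + 20 + 15*A^-4 + 6*A^-8 + A^-12; d^7 = -A^14 - 7*A^10 - 21*A^6 - 35*A^2 - 35*A^-2 - 21*A^-6 - 7*A^-10 - A^-14.
  A^10 * (d^4) = A^18 + 4*A^14 + 6*A^10 + 4*A^6 + A^2
  A^8 * (10*d^3) = -10*A^14 - 30*A^10 - 30*A^6 - 10*A^2
  A^6 * (39*d^2 + 6*d^4) = 6*A^14 + 63*A^10 + 114*A^6 + 63*A^2 + 6*A^-2
  A^4 * (66*d + 52*d^3 + 2*d^5) = -2*A^14 - 62*A^10 - 242*A^6 - 242*A^2 - 62*A^-2 - 2*A^-6
  A^2 * (45 + 124*d^2 + 41*d^4) = 41*A^10 + 288*A^6 + 539*A^2 + 288*A^-2 + 41*A^-6
  A^0 * (118*d + 113*d^3 + 21*d^5) = -21*A^10 - 218*A^6 - 667*A^2 - 667*A^-2 - 218*A^-6 - 21*A^-10
  A^-2 * (20 + 120*d^2 + 63*d^4 + 7*d^6) = 7*A^10 + 105*A^6 + 477*A^2 + 778*A^-2 + 477*A^-6 + 105*A^-10 + 7*A^-14
  A^-4 * (30*d + 68*d^3 + 21*d^5 + d^7) = -A^10 - 28*A^6 - 194*A^2 - 479*A^-2 - 479*A^-6 - 194*A^-10 - 28*A^-14 - A^-18
  A^-6 * (20*d^2 + 22*d^4 + 3*d^6) = 3*A^6 + 40*A^2 + 153*A^-2 + 232*A^-6 + 153*A^-10 + 40*A^-14 + 3*A^-18
  A^-8 * (7*d^3 + 3*d^5) = -3*A^2 - 22*A^-2 - 51*A^-6 - 51*A^-10 - 22*A^-14 - 3*A^-18
  A^-10 * (d^4) = A^-2 + 4*A^-6 + 6*A^-10 + 4*A^-14 + A^-18
Summing the groups: <K> = A^18 - 2*A^14 + 3*A^10 - 4*A^6 + 4*A^2 - 4*A^-2 + 4*A^-6 - 2*A^-10 + A^-14
Normalise by the writhe: (-A^3)^(-w) = (-A^3)^(2) = A^6, so f(A) = A^6 * <K> = A^24 - 2*A^20 + 3*A^16 - 4*A^12 + 4*A^8 - 4*A^4 + 4 - 2*A^-4 + A^-8.
Substitute A = t^(-1/4), i.e. A^e → t^(-e/4): V(t) = t^2 - 2*t + 4 - 4*t^-1 + 4*t^-2 - 4*t^-3 + 3*t^-4 - 2*t^-5 + t^-6

Answer: t^2 - 2*t + 4 - 4*t^-1 + 4*t^-2 - 4*t^-3 + 3*t^-4 - 2*t^-5 + t^-6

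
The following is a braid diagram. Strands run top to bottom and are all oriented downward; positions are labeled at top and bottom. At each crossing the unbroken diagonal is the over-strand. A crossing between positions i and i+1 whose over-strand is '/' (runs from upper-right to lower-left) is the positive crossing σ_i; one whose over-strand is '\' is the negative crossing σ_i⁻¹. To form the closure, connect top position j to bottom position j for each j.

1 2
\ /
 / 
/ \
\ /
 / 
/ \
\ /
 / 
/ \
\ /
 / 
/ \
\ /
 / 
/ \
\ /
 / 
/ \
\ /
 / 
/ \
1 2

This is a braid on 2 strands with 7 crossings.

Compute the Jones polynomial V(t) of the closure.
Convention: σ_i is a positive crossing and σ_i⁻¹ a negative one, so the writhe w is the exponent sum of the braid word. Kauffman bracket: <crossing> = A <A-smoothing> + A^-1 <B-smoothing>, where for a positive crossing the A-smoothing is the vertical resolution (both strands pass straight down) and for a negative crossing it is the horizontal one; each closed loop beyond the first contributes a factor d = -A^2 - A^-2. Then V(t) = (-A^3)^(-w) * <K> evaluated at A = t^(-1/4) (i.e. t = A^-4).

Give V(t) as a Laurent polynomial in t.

Reading the diagram top to bottom ('/'-over between positions i,i+1 = s_i, '\'-over = s_i^-1): braid word = s1 s1 s1 s1 s1 s1 s1.
Braid: s1 s1 s1 s1 s1 s1 s1 on 2 strands, 7 crossings.
Writhe w = (#positive) - (#negative) = 7 - 0 = 7.
Enumerate smoothing states for the bracket polynomial. There are 2^7 = 128 states.
For each crossing: s=0 is the vertical smoothing, s=1 horizontal. Crossing k contributes A^(sign_k * (1 - 2*s_k)); loop factor d = -A^2 - A^-2.
Tabulate the states by total A-exponent and number of loops L (A-exp: L × count):
  A^7: L=2 ×1
  A^5: L=1 ×7
  A^3: L=2 ×21
  A^1: L=3 ×35
  A^-1: L=4 ×35
  A^-3: L=5 ×21
  A^-5: L=6 ×7
  A^-7: L=7 ×1
Each group contributes A^e * Σ count * d^(L-1):
Powers of d = -A^2 - A^-2: d^2 = A^4 + 2 + A^-4; d^3 = -A^6 - 3*A^2 - 3*A^-2 - A^-6; d^4 = A^8 + 4*A^4 + 6 + 4*A^-4 + A^-8; d^5 = -A^10 - 5*A^6 - 10*A^2 - 10*A^-2 - 5*A^-6 - A^-10; d^6 = A^12 + 6*A^8 + 15*A^4 + 20 + 15*A^-4 + 6*A^-8 + A^-12.
  A^7 * (d) = -A^9 - A^5
  A^5 * (7) = 7*A^5
  A^3 * (21*d) = -21*A^5 - 21*A
  A^1 * (35*d^2) = 35*A^5 + 70*A + 35*A^-3
  A^-1 * (35*d^3) = -35*A^5 - 105*A - 105*A^-3 - 35*A^-7
  A^-3 * (21*d^4) = 21*A^5 + 84*A + 126*A^-3 + 84*A^-7 + 21*A^-11
  A^-5 * (7*d^5) = -7*A^5 - 35*A - 70*A^-3 - 70*A^-7 - 35*A^-11 - 7*A^-15
  A^-7 * (d^6) = A^5 + 6*A + 15*A^-3 + 20*A^-7 + 15*A^-11 + 6*A^-15 + A^-19
Summing the groups: <K> = -A^9 - A + A^-3 - A^-7 + A^-11 - A^-15 + A^-19
Normalise by the writhe: (-A^3)^(-w) = (-A^3)^(-7) = -A^-21, so f(A) = -A^-21 * <K> = A^-12 + A^-20 - A^-24 + A^-28 - A^-32 + A^-36 - A^-40.
Substitute A = t^(-1/4), i.e. A^e → t^(-e/4): V(t) = -t^10 + t^9 - t^8 + t^7 - t^6 + t^5 + t^3

Answer: -t^10 + t^9 - t^8 + t^7 - t^6 + t^5 + t^3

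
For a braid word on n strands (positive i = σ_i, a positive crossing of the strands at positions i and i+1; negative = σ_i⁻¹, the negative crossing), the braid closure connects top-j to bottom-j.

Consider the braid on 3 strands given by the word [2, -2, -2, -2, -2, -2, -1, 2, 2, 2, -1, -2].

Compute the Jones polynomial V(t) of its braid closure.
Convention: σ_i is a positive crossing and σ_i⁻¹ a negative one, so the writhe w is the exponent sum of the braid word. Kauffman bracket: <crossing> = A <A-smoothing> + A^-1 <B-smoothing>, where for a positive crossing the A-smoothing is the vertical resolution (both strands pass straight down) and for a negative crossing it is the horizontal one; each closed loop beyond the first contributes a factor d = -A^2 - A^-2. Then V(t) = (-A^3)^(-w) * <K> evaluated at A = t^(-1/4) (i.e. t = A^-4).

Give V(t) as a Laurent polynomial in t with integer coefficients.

-1 + 2*t^-1 - 2*t^-2 + 4*t^-3 - 3*t^-4 + 3*t^-5 - 2*t^-6 + t^-7 - t^-8

Derivation:
The presented braid s2 s2^-1 s2^-1 s2^-1 s2^-1 s2^-1 s1^-1 s2 s2 s2 s1^-1 s2^-1 on 3 strands reduces by inverse Markov moves (closure unchanged at each step):
  Deconjugate: the word is γ·β·γ⁻¹ with γ = s2 (prefix) and γ⁻¹ = s2^-1 (suffix); strip both.
Reduced to β = s2^-1 s2^-1 s2^-1 s2^-1 s2^-1 s1^-1 s2 s2 s2 s1^-1 on 3 strands, 10 crossings.
Compute on β:
Braid: s2^-1 s2^-1 s2^-1 s2^-1 s2^-1 s1^-1 s2 s2 s2 s1^-1 on 3 strands, 10 crossings.
Writhe w = (#positive) - (#negative) = 3 - 7 = -4.
State-sum expansion of <K>. There are 2^10 = 1024 states.
Smooth each crossing (0=||, 1=⌣⌢); contribution A^(Σ sign_k(1-2s_k)) * d^(L-1).
Tabulate the states by total A-exponent and number of loops L (A-exp: L × count):
  A^10: L=6 ×1
  A^8: L=5 ×10
  A^6: L=4 ×35, L=6 ×10
  A^4: L=3 ×60, L=5 ×50, L=7 ×10
  A^2: L=2 ×55, L=4 ×100, L=6 ×50, L=8 ×5
  A^0: L=1 ×25, L=3 ×101, L=5 ×100, L=7 ×25, L=9 ×1
  A^-2: L=2 ×55, L=4 ×100, L=6 ×50, L=8 ×5
  A^-4: L=1 ×6, L=3 ×54, L=5 ×50, L=7 ×10
  A^-6: L=2 ×9, L=4 ×26, L=6 ×10
  A^-8: L=3 ×5, L=5 ×5
  A^-10: L=4 ×1
Each group contributes A^e * Σ count * d^(L-1):
Powers of d = -A^2 - A^-2: d^2 = A^4 + 2 + A^-4; d^3 = -A^6 - 3*A^2 - 3*A^-2 - A^-6; d^4 = A^8 + 4*A^4 + 6 + 4*A^-4 + A^-8; d^5 = -A^10 - 5*A^6 - 10*A^2 - 10*A^-2 - 5*A^-6 - A^-10; d^6 = A^12 + 6*A^8 + 15*A^4 + 20 + 15*A^-4 + 6*A^-8 + A^-12; d^7 = -A^14 - 7*A^10 - 21*A^6 - 35*A^2 - 35*A^-2 - 21*A^-6 - 7*A^-10 - A^-14; d^8 = A^16 + 8*A^12 + 28*A^8 + 56*A^4 + 70 + 56*A^-4 + 28*A^-8 + 8*A^-12 + A^-16.
  A^10 * (d^5) = -A^20 - 5*A^16 - 10*A^12 - 10*A^8 - 5*A^4 - 1
  A^8 * (10*d^4) = 10*A^16 + 40*A^12 + 60*A^8 + 40*A^4 + 10
  A^6 * (35*d^3 + 10*d^5) = -10*A^16 - 85*A^12 - 205*A^8 - 205*A^4 - 85 - 10*A^-4
  A^4 * (60*d^2 + 50*d^4 + 10*d^6) = 10*A^16 + 110*A^12 + 410*A^8 + 620*A^4 + 410 + 110*A^-4 + 10*A^-8
  A^2 * (55*d + 100*d^3 + 50*d^5 + 5*d^7) = -5*A^16 - 85*A^12 - 455*A^8 - 1030*A^4 - 1030 - 455*A^-4 - 85*A^-8 - 5*A^-12
  A^0 * (25 + 101*d^2 + 100*d^4 + 25*d^6 + d^8) = A^16 + 33*A^12 + 278*A^8 + 932*A^4 + 1397 + 932*A^-4 + 278*A^-8 + 33*A^-12 + A^-16
  A^-2 * (55*d + 100*d^3 + 50*d^5 + 5*d^7) = -5*A^12 - 85*A^8 - 455*A^4 - 1030 - 1030*A^-4 - 455*A^-8 - 85*A^-12 - 5*A^-16
  A^-4 * (6 + 54*d^2 + 50*d^4 + 10*d^6) = 10*A^8 + 110*A^4 + 404 + 614*A^-4 + 404*A^-8 + 110*A^-12 + 10*A^-16
  A^-6 * (9*d + 26*d^3 + 10*d^5) = -10*A^4 - 76 - 187*A^-4 - 187*A^-8 - 76*A^-12 - 10*A^-16
  A^-8 * (5*d^2 + 5*d^4) = 5 + 25*A^-4 + 40*A^-8 + 25*A^-12 + 5*A^-16
  A^-10 * (d^3) = -A^-4 - 3*A^-8 - 3*A^-12 - A^-16
Summing the groups: <K> = -A^20 + A^16 - 2*A^12 + 3*A^8 - 3*A^4 + 4 - 2*A^-4 + 2*A^-8 - A^-12
Normalise by the writhe: (-A^3)^(-w) = (-A^3)^(4) = A^12, so f(A) = A^12 * <K> = -A^32 + A^28 - 2*A^24 + 3*A^20 - 3*A^16 + 4*A^12 - 2*A^8 + 2*A^4 - 1.
Substitute A = t^(-1/4), i.e. A^e → t^(-e/4): V(t) = -1 + 2*t^-1 - 2*t^-2 + 4*t^-3 - 3*t^-4 + 3*t^-5 - 2*t^-6 + t^-7 - t^-8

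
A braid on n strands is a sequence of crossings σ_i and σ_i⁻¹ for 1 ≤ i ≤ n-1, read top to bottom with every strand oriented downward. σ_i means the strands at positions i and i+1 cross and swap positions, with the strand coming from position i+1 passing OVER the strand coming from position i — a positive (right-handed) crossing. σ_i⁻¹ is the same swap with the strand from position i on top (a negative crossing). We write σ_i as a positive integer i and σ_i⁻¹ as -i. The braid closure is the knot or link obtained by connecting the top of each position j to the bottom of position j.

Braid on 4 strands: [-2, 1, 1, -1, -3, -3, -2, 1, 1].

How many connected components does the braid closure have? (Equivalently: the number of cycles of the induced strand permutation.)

Track the strand permutation on 4 strands, starting from identity.
  step 1: s2^-1 swaps positions 2,3 -> [1 3 2 4]
  step 2: s1 swaps positions 1,2 -> [3 1 2 4]
  step 3: s1 swaps positions 1,2 -> [1 3 2 4]
  step 4: s1^-1 swaps positions 1,2 -> [3 1 2 4]
  step 5: s3^-1 swaps positions 3,4 -> [3 1 4 2]
  step 6: s3^-1 swaps positions 3,4 -> [3 1 2 4]
  step 7: s2^-1 swaps positions 2,3 -> [3 2 1 4]
  step 8: s1 swaps positions 1,2 -> [2 3 1 4]
  step 9: s1 swaps positions 1,2 -> [3 2 1 4]
Final permutation (position -> original strand): [3 2 1 4]
Closure components = cycle count of this permutation = 3.

Answer: 3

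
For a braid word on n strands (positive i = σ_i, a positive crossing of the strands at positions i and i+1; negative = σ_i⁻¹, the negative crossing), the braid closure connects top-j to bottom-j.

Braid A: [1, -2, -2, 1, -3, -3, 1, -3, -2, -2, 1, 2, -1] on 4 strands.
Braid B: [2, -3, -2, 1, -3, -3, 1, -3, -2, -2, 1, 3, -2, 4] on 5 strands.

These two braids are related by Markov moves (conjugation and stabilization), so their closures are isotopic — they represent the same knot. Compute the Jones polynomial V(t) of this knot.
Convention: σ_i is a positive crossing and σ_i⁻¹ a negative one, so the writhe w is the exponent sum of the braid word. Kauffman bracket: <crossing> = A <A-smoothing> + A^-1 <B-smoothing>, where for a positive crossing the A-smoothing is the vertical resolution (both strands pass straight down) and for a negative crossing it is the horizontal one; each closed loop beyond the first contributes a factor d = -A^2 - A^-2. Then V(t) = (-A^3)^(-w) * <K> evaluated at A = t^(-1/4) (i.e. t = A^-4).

-t^2 + 2*t - 3 + 6*t^-1 - 6*t^-2 + 7*t^-3 - 6*t^-4 + 4*t^-5 - 3*t^-6 + t^-7

Derivation:
Markov-equivalent braids have isotopic closures, hence identical knot invariants. Strip the Markov moves from each word to reach a common short braid β, then compute V(t) once on β.
Braid A: s1 s2^-1 s2^-1 s1 s3^-1 s3^-1 s1 s3^-1 s2^-1 s2^-1 s1 s2 s1^-1 on 4 strands reduces by inverse Markov moves (closure unchanged at each step):
  Deconjugate: the word is γ·β·γ⁻¹ with γ = s1 s2^-1 (prefix) and γ⁻¹ = s2 s1^-1 (suffix); strip both.
Reduced to β = s2^-1 s1 s3^-1 s3^-1 s1 s3^-1 s2^-1 s2^-1 s1 on 4 strands, 9 crossings.
Braid B: s2 s3^-1 s2^-1 s1 s3^-1 s3^-1 s1 s3^-1 s2^-1 s2^-1 s1 s3 s2^-1 s4 on 5 strands reduces by inverse Markov moves (closure unchanged at each step):
  Destabilize: the word has the form β·s4 where s4 occurs only as the final letter (β ∈ B_4); drop it and the last strand → 4 strands.
  Deconjugate: the word is γ·β·γ⁻¹ with γ = s2 s3^-1 (prefix) and γ⁻¹ = s3 s2^-1 (suffix); strip both.
Reduced to β = s2^-1 s1 s3^-1 s3^-1 s1 s3^-1 s2^-1 s2^-1 s1 on 4 strands, 9 crossings.
Both give the same β = s2^-1 s1 s3^-1 s3^-1 s1 s3^-1 s2^-1 s2^-1 s1 on 4 strands, so one state sum suffices:
Braid: s2^-1 s1 s3^-1 s3^-1 s1 s3^-1 s2^-1 s2^-1 s1 on 4 strands, 9 crossings.
Writhe w = (#positive) - (#negative) = 3 - 6 = -3.
State-sum expansion of <K>. There are 2^9 = 512 states.
Smooth each crossing (0=||, 1=⌣⌢); contribution A^(Σ sign_k(1-2s_k)) * d^(L-1).
Tabulate the states by total A-exponent and number of loops L (A-exp: L × count):
  A^9: L=6 ×1
  A^7: L=5 ×9
  A^5: L=4 ×35, L=6 ×1
  A^3: L=3 ×73, L=5 ×11
  A^1: L=2 ×81, L=4 ×44, L=6 ×1
  A^-1: L=1 ×39, L=3 ×77, L=5 ×10
  A^-3: L=2 ×55, L=4 ×28, L=6 ×1
  A^-5: L=3 ×32, L=5 ×4
  A^-7: L=4 ×9
  A^-9: L=5 ×1
Each group contributes A^e * Σ count * d^(L-1):
Powers of d = -A^2 - A^-2: d^2 = A^4 + 2 + A^-4; d^3 = -A^6 - 3*A^2 - 3*A^-2 - A^-6; d^4 = A^8 + 4*A^4 + 6 + 4*A^-4 + A^-8; d^5 = -A^10 - 5*A^6 - 10*A^2 - 10*A^-2 - 5*A^-6 - A^-10.
  A^9 * (d^5) = -A^19 - 5*A^15 - 10*A^11 - 10*A^7 - 5*A^3 - A^-1
  A^7 * (9*d^4) = 9*A^15 + 36*A^11 + 54*A^7 + 36*A^3 + 9*A^-1
  A^5 * (35*d^3 + d^5) = -A^15 - 40*A^11 - 115*A^7 - 115*A^3 - 40*A^-1 - A^-5
  A^3 * (73*d^2 + 11*d^4) = 11*A^11 + 117*A^7 + 212*A^3 + 117*A^-1 + 11*A^-5
  A^1 * (81*d + 44*d^3 + d^5) = -A^11 - 49*A^7 - 223*A^3 - 223*A^-1 - 49*A^-5 - A^-9
  A^-1 * (39 + 77*d^2 + 10*d^4) = 10*A^7 + 117*A^3 + 253*A^-1 + 117*A^-5 + 10*A^-9
  A^-3 * (55*d + 28*d^3 + d^5) = -A^7 - 33*A^3 - 149*A^-1 - 149*A^-5 - 33*A^-9 - A^-13
  A^-5 * (32*d^2 + 4*d^4) = 4*A^3 + 48*A^-1 + 88*A^-5 + 48*A^-9 + 4*A^-13
  A^-7 * (9*d^3) = -9*A^-1 - 27*A^-5 - 27*A^-9 - 9*A^-13
  A^-9 * (d^4) = A^-1 + 4*A^-5 + 6*A^-9 + 4*A^-13 + A^-17
Summing the groups: <K> = -A^19 + 3*A^15 - 4*A^11 + 6*A^7 - 7*A^3 + 6*A^-1 - 6*A^-5 + 3*A^-9 - 2*A^-13 + A^-17
Normalise by the writhe: (-A^3)^(-w) = (-A^3)^(3) = -A^9, so f(A) = -A^9 * <K> = A^28 - 3*A^24 + 4*A^20 - 6*A^16 + 7*A^12 - 6*A^8 + 6*A^4 - 3 + 2*A^-4 - A^-8.
Substitute A = t^(-1/4), i.e. A^e → t^(-e/4): V(t) = -t^2 + 2*t - 3 + 6*t^-1 - 6*t^-2 + 7*t^-3 - 6*t^-4 + 4*t^-5 - 3*t^-6 + t^-7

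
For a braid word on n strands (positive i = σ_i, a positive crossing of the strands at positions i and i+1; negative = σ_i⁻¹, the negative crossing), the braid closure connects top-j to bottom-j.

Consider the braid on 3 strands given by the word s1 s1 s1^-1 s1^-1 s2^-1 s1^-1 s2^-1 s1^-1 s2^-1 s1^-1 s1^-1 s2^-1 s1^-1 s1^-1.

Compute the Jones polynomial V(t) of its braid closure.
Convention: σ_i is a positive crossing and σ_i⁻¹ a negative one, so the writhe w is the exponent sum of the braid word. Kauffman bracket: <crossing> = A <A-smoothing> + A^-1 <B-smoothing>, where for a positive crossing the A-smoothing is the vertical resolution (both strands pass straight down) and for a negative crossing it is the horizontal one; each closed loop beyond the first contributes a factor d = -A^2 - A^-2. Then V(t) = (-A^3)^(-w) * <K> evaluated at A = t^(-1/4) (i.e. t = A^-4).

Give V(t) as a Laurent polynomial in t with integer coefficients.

The presented braid s1 s1 s1^-1 s1^-1 s2^-1 s1^-1 s2^-1 s1^-1 s2^-1 s1^-1 s1^-1 s2^-1 s1^-1 s1^-1 on 3 strands reduces by inverse Markov moves (closure unchanged at each step):
  Deconjugate: the word is γ·β·γ⁻¹ with γ = s1 s1 (prefix) and γ⁻¹ = s1^-1 s1^-1 (suffix); strip both.
Reduced to β = s1^-1 s1^-1 s2^-1 s1^-1 s2^-1 s1^-1 s2^-1 s1^-1 s1^-1 s2^-1 on 3 strands, 10 crossings.
Compute on β:
Braid: s1^-1 s1^-1 s2^-1 s1^-1 s2^-1 s1^-1 s2^-1 s1^-1 s1^-1 s2^-1 on 3 strands, 10 crossings.
Writhe w = (#positive) - (#negative) = 0 - 10 = -10.
State-sum expansion of <K>. There are 2^10 = 1024 states.
Smooth each crossing (0=||, 1=⌣⌢); contribution A^(Σ sign_k(1-2s_k)) * d^(L-1).
Tabulate the states by total A-exponent and number of loops L (A-exp: L × count):
  A^10: L=3 ×1
  A^8: L=2 ×4, L=4 ×6
  A^6: L=1 ×4, L=3 ×30, L=5 ×11
  A^4: L=2 ×48, L=4 ×65, L=6 ×7
  A^2: L=1 ×24, L=3 ×140, L=5 ×45, L=7 ×1
  A^0: L=2 ×129, L=4 ×117, L=6 ×6
  A^-2: L=1 ×43, L=3 ×151, L=5 ×16
  A^-4: L=2 ×96, L=4 ×24
  A^-6: L=1 ×24, L=3 ×21
  A^-8: L=2 ×10
  A^-10: L=3 ×1
Each group contributes A^e * Σ count * d^(L-1):
Powers of d = -A^2 - A^-2: d^2 = A^4 + 2 + A^-4; d^3 = -A^6 - 3*A^2 - 3*A^-2 - A^-6; d^4 = A^8 + 4*A^4 + 6 + 4*A^-4 + A^-8; d^5 = -A^10 - 5*A^6 - 10*A^2 - 10*A^-2 - 5*A^-6 - A^-10; d^6 = A^12 + 6*A^8 + 15*A^4 + 20 + 15*A^-4 + 6*A^-8 + A^-12.
  A^10 * (d^2) = A^14 + 2*A^10 + A^6
  A^8 * (4*d + 6*d^3) = -6*A^14 - 22*A^10 - 22*A^6 - 6*A^2
  A^6 * (4 + 30*d^2 + 11*d^4) = 11*A^14 + 74*A^10 + 130*A^6 + 74*A^2 + 11*A^-2
  A^4 * (48*d + 65*d^3 + 7*d^5) = -7*A^14 - 100*A^10 - 313*A^6 - 313*A^2 - 100*A^-2 - 7*A^-6
  A^2 * (24 + 140*d^2 + 45*d^4 + d^6) = A^14 + 51*A^10 + 335*A^6 + 594*A^2 + 335*A^-2 + 51*A^-6 + A^-10
  A^0 * (129*d + 117*d^3 + 6*d^5) = -6*A^10 - 147*A^6 - 540*A^2 - 540*A^-2 - 147*A^-6 - 6*A^-10
  A^-2 * (43 + 151*d^2 + 16*d^4) = 16*A^6 + 215*A^2 + 441*A^-2 + 215*A^-6 + 16*A^-10
  A^-4 * (96*d + 24*d^3) = -24*A^2 - 168*A^-2 - 168*A^-6 - 24*A^-10
  A^-6 * (24 + 21*d^2) = 21*A^-2 + 66*A^-6 + 21*A^-10
  A^-8 * (10*d) = -10*A^-6 - 10*A^-10
  A^-10 * (d^2) = A^-6 + 2*A^-10 + A^-14
Summing the groups: <K> = -A^10 + A^-6 + A^-14
Normalise by the writhe: (-A^3)^(-w) = (-A^3)^(10) = A^30, so f(A) = A^30 * <K> = -A^40 + A^24 + A^16.
Substitute A = t^(-1/4), i.e. A^e → t^(-e/4): V(t) = t^-4 + t^-6 - t^-10

Answer: t^-4 + t^-6 - t^-10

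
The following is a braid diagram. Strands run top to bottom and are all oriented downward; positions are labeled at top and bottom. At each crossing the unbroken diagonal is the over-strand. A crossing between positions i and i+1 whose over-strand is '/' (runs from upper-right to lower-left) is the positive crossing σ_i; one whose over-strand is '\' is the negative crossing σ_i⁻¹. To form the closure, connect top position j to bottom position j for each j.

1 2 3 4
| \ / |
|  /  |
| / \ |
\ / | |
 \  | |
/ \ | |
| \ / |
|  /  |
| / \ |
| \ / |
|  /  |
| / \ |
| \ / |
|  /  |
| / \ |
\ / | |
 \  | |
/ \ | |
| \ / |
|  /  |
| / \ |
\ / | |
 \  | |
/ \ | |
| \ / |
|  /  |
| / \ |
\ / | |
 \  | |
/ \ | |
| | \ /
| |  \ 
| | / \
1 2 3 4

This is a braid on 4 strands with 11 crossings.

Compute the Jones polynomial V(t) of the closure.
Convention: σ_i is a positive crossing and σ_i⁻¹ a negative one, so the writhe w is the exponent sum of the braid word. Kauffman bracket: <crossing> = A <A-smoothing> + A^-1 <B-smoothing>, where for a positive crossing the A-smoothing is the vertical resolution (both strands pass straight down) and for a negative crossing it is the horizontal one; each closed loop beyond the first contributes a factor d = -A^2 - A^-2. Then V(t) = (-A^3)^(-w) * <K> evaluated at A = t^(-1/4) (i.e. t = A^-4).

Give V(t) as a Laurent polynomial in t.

Reading the diagram top to bottom ('/'-over between positions i,i+1 = s_i, '\'-over = s_i^-1): braid word = s2 s1^-1 s2 s2 s2 s1^-1 s2 s1^-1 s2 s1^-1 s3^-1.
The presented braid s2 s1^-1 s2 s2 s2 s1^-1 s2 s1^-1 s2 s1^-1 s3^-1 on 4 strands reduces by inverse Markov moves (closure unchanged at each step):
  Destabilize: the word has the form β·s3^-1 where s3^-1 occurs only as the final letter (β ∈ B_3); drop it and the last strand → 3 strands.
Reduced to β = s2 s1^-1 s2 s2 s2 s1^-1 s2 s1^-1 s2 s1^-1 on 3 strands, 10 crossings.
Compute on β:
Braid: s2 s1^-1 s2 s2 s2 s1^-1 s2 s1^-1 s2 s1^-1 on 3 strands, 10 crossings.
Writhe w = (#positive) - (#negative) = 6 - 4 = 2.
Enumerate smoothing states for the bracket polynomial. There are 2^10 = 1024 states.
Smooth each crossing (0=||, 1=⌣⌢); contribution A^(Σ sign_k(1-2s_k)) * d^(L-1).
Tabulate the states by total A-exponent and number of loops L (A-exp: L × count):
  A^10: L=5 ×1
  A^8: L=4 ×10
  A^6: L=3 ×42, L=5 ×3
  A^4: L=2 ×90, L=4 ×29, L=6 ×1
  A^2: L=1 ×87, L=3 ×110, L=5 ×13
  A^0: L=2 ×179, L=4 ×71, L=6 ×2
  A^-2: L=3 ×187, L=5 ×23
  A^-4: L=4 ×117, L=6 ×3
  A^-6: L=5 ×45
  A^-8: L=6 ×10
  A^-10: L=7 ×1
Each group contributes A^e * Σ count * d^(L-1):
Powers of d = -A^2 - A^-2: d^2 = A^4 + 2 + A^-4; d^3 = -A^6 - 3*A^2 - 3*A^-2 - A^-6; d^4 = A^8 + 4*A^4 + 6 + 4*A^-4 + A^-8; d^5 = -A^10 - 5*A^6 - 10*A^2 - 10*A^-2 - 5*A^-6 - A^-10; d^6 = A^12 + 6*A^8 + 15*A^4 + 20 + 15*A^-4 + 6*A^-8 + A^-12.
  A^10 * (d^4) = A^18 + 4*A^14 + 6*A^10 + 4*A^6 + A^2
  A^8 * (10*d^3) = -10*A^14 - 30*A^10 - 30*A^6 - 10*A^2
  A^6 * (42*d^2 + 3*d^4) = 3*A^14 + 54*A^10 + 102*A^6 + 54*A^2 + 3*A^-2
  A^4 * (90*d + 29*d^3 + d^5) = -A^14 - 34*A^10 - 187*A^6 - 187*A^2 - 34*A^-2 - A^-6
  A^2 * (87 + 110*d^2 + 13*d^4) = 13*A^10 + 162*A^6 + 385*A^2 + 162*A^-2 + 13*A^-6
  A^0 * (179*d + 71*d^3 + 2*d^5) = -2*A^10 - 81*A^6 - 412*A^2 - 412*A^-2 - 81*A^-6 - 2*A^-10
  A^-2 * (187*d^2 + 23*d^4) = 23*A^6 + 279*A^2 + 512*A^-2 + 279*A^-6 + 23*A^-10
  A^-4 * (117*d^3 + 3*d^5) = -3*A^6 - 132*A^2 - 381*A^-2 - 381*A^-6 - 132*A^-10 - 3*A^-14
  A^-6 * (45*d^4) = 45*A^2 + 180*A^-2 + 270*A^-6 + 180*A^-10 + 45*A^-14
  A^-8 * (10*d^5) = -10*A^2 - 50*A^-2 - 100*A^-6 - 100*A^-10 - 50*A^-14 - 10*A^-18
  A^-10 * (d^6) = A^2 + 6*A^-2 + 15*A^-6 + 20*A^-10 + 15*A^-14 + 6*A^-18 + A^-22
Summing the groups: <K> = A^18 - 4*A^14 + 7*A^10 - 10*A^6 + 14*A^2 - 14*A^-2 + 14*A^-6 - 11*A^-10 + 7*A^-14 - 4*A^-18 + A^-22
Normalise by the writhe: (-A^3)^(-w) = (-A^3)^(-2) = A^-6, so f(A) = A^-6 * <K> = A^12 - 4*A^8 + 7*A^4 - 10 + 14*A^-4 - 14*A^-8 + 14*A^-12 - 11*A^-16 + 7*A^-20 - 4*A^-24 + A^-28.
Substitute A = t^(-1/4), i.e. A^e → t^(-e/4): V(t) = t^7 - 4*t^6 + 7*t^5 - 11*t^4 + 14*t^3 - 14*t^2 + 14*t - 10 + 7*t^-1 - 4*t^-2 + t^-3

Answer: t^7 - 4*t^6 + 7*t^5 - 11*t^4 + 14*t^3 - 14*t^2 + 14*t - 10 + 7*t^-1 - 4*t^-2 + t^-3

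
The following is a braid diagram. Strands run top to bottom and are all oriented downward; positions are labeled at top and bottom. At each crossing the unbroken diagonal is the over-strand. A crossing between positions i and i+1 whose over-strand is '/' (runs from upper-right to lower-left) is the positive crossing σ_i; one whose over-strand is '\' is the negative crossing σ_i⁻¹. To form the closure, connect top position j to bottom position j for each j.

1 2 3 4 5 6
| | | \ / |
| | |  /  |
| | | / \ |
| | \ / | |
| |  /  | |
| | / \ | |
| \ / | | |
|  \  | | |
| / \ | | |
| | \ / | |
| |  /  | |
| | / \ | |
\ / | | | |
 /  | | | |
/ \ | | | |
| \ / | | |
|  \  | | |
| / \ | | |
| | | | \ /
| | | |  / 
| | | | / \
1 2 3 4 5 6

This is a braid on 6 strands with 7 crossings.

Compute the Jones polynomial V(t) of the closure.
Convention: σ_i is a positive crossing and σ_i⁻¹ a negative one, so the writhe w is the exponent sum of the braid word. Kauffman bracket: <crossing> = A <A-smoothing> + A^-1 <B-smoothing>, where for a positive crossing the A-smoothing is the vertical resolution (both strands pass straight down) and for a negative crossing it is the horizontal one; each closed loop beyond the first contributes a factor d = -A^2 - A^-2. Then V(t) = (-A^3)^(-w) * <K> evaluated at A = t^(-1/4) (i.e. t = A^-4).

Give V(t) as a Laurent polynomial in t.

Reading the diagram top to bottom ('/'-over between positions i,i+1 = s_i, '\'-over = s_i^-1): braid word = s4 s3 s2^-1 s3 s1 s2^-1 s5.
The presented braid s4 s3 s2^-1 s3 s1 s2^-1 s5 on 6 strands reduces by inverse Markov moves (closure unchanged at each step):
  Destabilize: the word has the form β·s5 where s5 occurs only as the final letter (β ∈ B_5); drop it and the last strand → 5 strands.
Reduced to β = s4 s3 s2^-1 s3 s1 s2^-1 on 5 strands, 6 crossings.
Compute on β:
Braid: s4 s3 s2^-1 s3 s1 s2^-1 on 5 strands, 6 crossings.
Writhe w = (#positive) - (#negative) = 4 - 2 = 2.
State-sum expansion of <K>. There are 2^6 = 64 states.
For each crossing: s=0 is the vertical smoothing, s=1 horizontal. Crossing k contributes A^(sign_k * (1 - 2*s_k)); loop factor d = -A^2 - A^-2.
Tabulate the states by total A-exponent and number of loops L (A-exp: L × count):
  A^6: L=5 ×1
  A^4: L=4 ×6
  A^2: L=3 ×14, L=5 ×1
  A^0: L=2 ×14, L=4 ×6
  A^-2: L=1 ×5, L=3 ×9, L=5 ×1
  A^-4: L=2 ×4, L=4 ×2
  A^-6: L=3 ×1
Each group contributes A^e * Σ count * d^(L-1):
Powers of d = -A^2 - A^-2: d^2 = A^4 + 2 + A^-4; d^3 = -A^6 - 3*A^2 - 3*A^-2 - A^-6; d^4 = A^8 + 4*A^4 + 6 + 4*A^-4 + A^-8.
  A^6 * (d^4) = A^14 + 4*A^10 + 6*A^6 + 4*A^2 + A^-2
  A^4 * (6*d^3) = -6*A^10 - 18*A^6 - 18*A^2 - 6*A^-2
  A^2 * (14*d^2 + d^4) = A^10 + 18*A^6 + 34*A^2 + 18*A^-2 + A^-6
  A^0 * (14*d + 6*d^3) = -6*A^6 - 32*A^2 - 32*A^-2 - 6*A^-6
  A^-2 * (5 + 9*d^2 + d^4) = A^6 + 13*A^2 + 29*A^-2 + 13*A^-6 + A^-10
  A^-4 * (4*d + 2*d^3) = -2*A^2 - 10*A^-2 - 10*A^-6 - 2*A^-10
  A^-6 * (d^2) = A^-2 + 2*A^-6 + A^-10
Summing the groups: <K> = A^14 - A^10 + A^6 - A^2 + A^-2
Normalise by the writhe: (-A^3)^(-w) = (-A^3)^(-2) = A^-6, so f(A) = A^-6 * <K> = A^8 - A^4 + 1 - A^-4 + A^-8.
Substitute A = t^(-1/4), i.e. A^e → t^(-e/4): V(t) = t^2 - t + 1 - t^-1 + t^-2

Answer: t^2 - t + 1 - t^-1 + t^-2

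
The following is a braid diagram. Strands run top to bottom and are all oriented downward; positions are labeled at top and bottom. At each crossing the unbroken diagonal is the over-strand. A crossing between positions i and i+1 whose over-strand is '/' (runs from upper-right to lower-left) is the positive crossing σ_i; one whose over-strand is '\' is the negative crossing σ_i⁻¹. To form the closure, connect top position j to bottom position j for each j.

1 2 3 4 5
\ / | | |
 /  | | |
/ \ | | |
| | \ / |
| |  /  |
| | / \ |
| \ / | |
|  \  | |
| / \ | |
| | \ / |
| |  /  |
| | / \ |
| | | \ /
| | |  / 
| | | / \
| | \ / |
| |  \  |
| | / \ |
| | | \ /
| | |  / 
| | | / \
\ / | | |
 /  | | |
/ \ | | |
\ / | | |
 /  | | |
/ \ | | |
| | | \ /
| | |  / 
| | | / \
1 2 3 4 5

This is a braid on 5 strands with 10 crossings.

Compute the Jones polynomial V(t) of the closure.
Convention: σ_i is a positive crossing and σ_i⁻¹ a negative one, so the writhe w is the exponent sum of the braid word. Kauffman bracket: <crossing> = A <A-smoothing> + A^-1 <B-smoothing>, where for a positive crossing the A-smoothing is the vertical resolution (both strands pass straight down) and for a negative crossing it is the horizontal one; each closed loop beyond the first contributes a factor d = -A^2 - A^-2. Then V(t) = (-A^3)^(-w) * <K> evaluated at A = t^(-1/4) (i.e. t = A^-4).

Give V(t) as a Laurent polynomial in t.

Reading the diagram top to bottom ('/'-over between positions i,i+1 = s_i, '\'-over = s_i^-1): braid word = s1 s3 s2^-1 s3 s4 s3^-1 s4 s1 s1 s4.
Braid: s1 s3 s2^-1 s3 s4 s3^-1 s4 s1 s1 s4 on 5 strands, 10 crossings.
Writhe w = (#positive) - (#negative) = 8 - 2 = 6.
Enumerate smoothing states for the bracket polynomial. There are 2^10 = 1024 states.
Smooth each crossing (0=||, 1=⌣⌢); contribution A^(Σ sign_k(1-2s_k)) * d^(L-1).
Tabulate the states by total A-exponent and number of loops L (A-exp: L × count):
  A^10: L=3 ×1
  A^8: L=2 ×6, L=4 ×4
  A^6: L=1 ×9, L=3 ×32, L=5 ×4
  A^4: L=2 ×70, L=4 ×49, L=6 ×1
  A^2: L=1 ×30, L=3 ×149, L=5 ×31
  A^0: L=2 ×99, L=4 ×144, L=6 ×9
  A^-2: L=3 ×136, L=5 ×73, L=7 ×1
  A^-4: L=4 ×101, L=6 ×19
  A^-6: L=5 ×43, L=7 ×2
  A^-8: L=6 ×10
  A^-10: L=7 ×1
Each group contributes A^e * Σ count * d^(L-1):
Powers of d = -A^2 - A^-2: d^2 = A^4 + 2 + A^-4; d^3 = -A^6 - 3*A^2 - 3*A^-2 - A^-6; d^4 = A^8 + 4*A^4 + 6 + 4*A^-4 + A^-8; d^5 = -A^10 - 5*A^6 - 10*A^2 - 10*A^-2 - 5*A^-6 - A^-10; d^6 = A^12 + 6*A^8 + 15*A^4 + 20 + 15*A^-4 + 6*A^-8 + A^-12.
  A^10 * (d^2) = A^14 + 2*A^10 + A^6
  A^8 * (6*d + 4*d^3) = -4*A^14 - 18*A^10 - 18*A^6 - 4*A^2
  A^6 * (9 + 32*d^2 + 4*d^4) = 4*A^14 + 48*A^10 + 97*A^6 + 48*A^2 + 4*A^-2
  A^4 * (70*d + 49*d^3 + d^5) = -A^14 - 54*A^10 - 227*A^6 - 227*A^2 - 54*A^-2 - A^-6
  A^2 * (30 + 149*d^2 + 31*d^4) = 31*A^10 + 273*A^6 + 514*A^2 + 273*A^-2 + 31*A^-6
  A^0 * (99*d + 144*d^3 + 9*d^5) = -9*A^10 - 189*A^6 - 621*A^2 - 621*A^-2 - 189*A^-6 - 9*A^-10
  A^-2 * (136*d^2 + 73*d^4 + d^6) = A^10 + 79*A^6 + 443*A^2 + 730*A^-2 + 443*A^-6 + 79*A^-10 + A^-14
  A^-4 * (101*d^3 + 19*d^5) = -19*A^6 - 196*A^2 - 493*A^-2 - 493*A^-6 - 196*A^-10 - 19*A^-14
  A^-6 * (43*d^4 + 2*d^6) = 2*A^6 + 55*A^2 + 202*A^-2 + 298*A^-6 + 202*A^-10 + 55*A^-14 + 2*A^-18
  A^-8 * (10*d^5) = -10*A^2 - 50*A^-2 - 100*A^-6 - 100*A^-10 - 50*A^-14 - 10*A^-18
  A^-10 * (d^6) = A^2 + 6*A^-2 + 15*A^-6 + 20*A^-10 + 15*A^-14 + 6*A^-18 + A^-22
Summing the groups: <K> = A^10 - A^6 + 3*A^2 - 3*A^-2 + 4*A^-6 - 4*A^-10 + 2*A^-14 - 2*A^-18 + A^-22
Normalise by the writhe: (-A^3)^(-w) = (-A^3)^(-6) = A^-18, so f(A) = A^-18 * <K> = A^-8 - A^-12 + 3*A^-16 - 3*A^-20 + 4*A^-24 - 4*A^-28 + 2*A^-32 - 2*A^-36 + A^-40.
Substitute A = t^(-1/4), i.e. A^e → t^(-e/4): V(t) = t^10 - 2*t^9 + 2*t^8 - 4*t^7 + 4*t^6 - 3*t^5 + 3*t^4 - t^3 + t^2

Answer: t^10 - 2*t^9 + 2*t^8 - 4*t^7 + 4*t^6 - 3*t^5 + 3*t^4 - t^3 + t^2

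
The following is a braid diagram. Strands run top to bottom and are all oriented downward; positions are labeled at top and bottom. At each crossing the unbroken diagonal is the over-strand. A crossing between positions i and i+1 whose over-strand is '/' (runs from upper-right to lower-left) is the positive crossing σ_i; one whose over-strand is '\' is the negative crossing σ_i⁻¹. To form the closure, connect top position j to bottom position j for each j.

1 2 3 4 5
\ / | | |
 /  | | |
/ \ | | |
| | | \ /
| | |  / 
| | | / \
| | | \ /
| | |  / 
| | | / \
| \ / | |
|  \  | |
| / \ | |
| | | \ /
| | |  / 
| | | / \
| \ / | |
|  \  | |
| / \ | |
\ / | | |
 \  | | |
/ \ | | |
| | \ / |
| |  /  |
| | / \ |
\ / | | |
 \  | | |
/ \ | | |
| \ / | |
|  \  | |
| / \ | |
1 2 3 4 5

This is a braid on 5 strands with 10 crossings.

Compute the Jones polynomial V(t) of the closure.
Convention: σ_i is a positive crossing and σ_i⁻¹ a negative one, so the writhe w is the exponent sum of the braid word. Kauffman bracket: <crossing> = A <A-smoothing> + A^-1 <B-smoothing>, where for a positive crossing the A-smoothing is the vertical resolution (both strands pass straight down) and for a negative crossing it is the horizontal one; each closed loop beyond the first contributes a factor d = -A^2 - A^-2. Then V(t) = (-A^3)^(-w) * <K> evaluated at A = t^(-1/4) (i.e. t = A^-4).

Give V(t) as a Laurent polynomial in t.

Reading the diagram top to bottom ('/'-over between positions i,i+1 = s_i, '\'-over = s_i^-1): braid word = s1 s4 s4 s2^-1 s4 s2^-1 s1^-1 s3 s1^-1 s2^-1.
Braid: s1 s4 s4 s2^-1 s4 s2^-1 s1^-1 s3 s1^-1 s2^-1 on 5 strands, 10 crossings.
Writhe w = (#positive) - (#negative) = 5 - 5 = 0.
Enumerate smoothing states for the bracket polynomial. There are 2^10 = 1024 states.
Each crossing splits two ways (0=vertical, 1=horizontal). The state's weight is A^(#A-smoothings - #B-smoothings) * d^(loops - 1).
Tabulate the states by total A-exponent and number of loops L (A-exp: L × count):
  A^10: L=6 ×1
  A^8: L=5 ×10
  A^6: L=4 ×40, L=6 ×5
  A^4: L=3 ×80, L=5 ×39, L=7 ×1
  A^2: L=2 ×79, L=4 ×117, L=6 ×14
  A^0: L=1 ×30, L=3 ×158, L=5 ×62, L=7 ×2
  A^-2: L=2 ×84, L=4 ×111, L=6 ×15
  A^-4: L=1 ×9, L=3 ×74, L=5 ×36, L=7 ×1
  A^-6: L=2 ×12, L=4 ×29, L=6 ×4
  A^-8: L=3 ×6, L=5 ×4
  A^-10: L=4 ×1
Each group contributes A^e * Σ count * d^(L-1):
Powers of d = -A^2 - A^-2: d^2 = A^4 + 2 + A^-4; d^3 = -A^6 - 3*A^2 - 3*A^-2 - A^-6; d^4 = A^8 + 4*A^4 + 6 + 4*A^-4 + A^-8; d^5 = -A^10 - 5*A^6 - 10*A^2 - 10*A^-2 - 5*A^-6 - A^-10; d^6 = A^12 + 6*A^8 + 15*A^4 + 20 + 15*A^-4 + 6*A^-8 + A^-12.
  A^10 * (d^5) = -A^20 - 5*A^16 - 10*A^12 - 10*A^8 - 5*A^4 - 1
  A^8 * (10*d^4) = 10*A^16 + 40*A^12 + 60*A^8 + 40*A^4 + 10
  A^6 * (40*d^3 + 5*d^5) = -5*A^16 - 65*A^12 - 170*A^8 - 170*A^4 - 65 - 5*A^-4
  A^4 * (80*d^2 + 39*d^4 + d^6) = A^16 + 45*A^12 + 251*A^8 + 414*A^4 + 251 + 45*A^-4 + A^-8
  A^2 * (79*d + 117*d^3 + 14*d^5) = -14*A^12 - 187*A^8 - 570*A^4 - 570 - 187*A^-4 - 14*A^-8
  A^0 * (30 + 158*d^2 + 62*d^4 + 2*d^6) = 2*A^12 + 74*A^8 + 436*A^4 + 758 + 436*A^-4 + 74*A^-8 + 2*A^-12
  A^-2 * (84*d + 111*d^3 + 15*d^5) = -15*A^8 - 186*A^4 - 567 - 567*A^-4 - 186*A^-8 - 15*A^-12
  A^-4 * (9 + 74*d^2 + 36*d^4 + d^6) = A^8 + 42*A^4 + 233 + 393*A^-4 + 233*A^-8 + 42*A^-12 + A^-16
  A^-6 * (12*d + 29*d^3 + 4*d^5) = -4*A^4 - 49 - 139*A^-4 - 139*A^-8 - 49*A^-12 - 4*A^-16
  A^-8 * (6*d^2 + 4*d^4) = 4 + 22*A^-4 + 36*A^-8 + 22*A^-12 + 4*A^-16
  A^-10 * (d^3) = -A^-4 - 3*A^-8 - 3*A^-12 - A^-16
Summing the groups: <K> = -A^20 + A^16 - 2*A^12 + 4*A^8 - 3*A^4 + 4 - 3*A^-4 + 2*A^-8 - A^-12
Normalise by the writhe: (-A^3)^(-w) = (-A^3)^(0) = 1, so f(A) = 1 * <K> = -A^20 + A^16 - 2*A^12 + 4*A^8 - 3*A^4 + 4 - 3*A^-4 + 2*A^-8 - A^-12.
Substitute A = t^(-1/4), i.e. A^e → t^(-e/4): V(t) = -t^3 + 2*t^2 - 3*t + 4 - 3*t^-1 + 4*t^-2 - 2*t^-3 + t^-4 - t^-5

Answer: -t^3 + 2*t^2 - 3*t + 4 - 3*t^-1 + 4*t^-2 - 2*t^-3 + t^-4 - t^-5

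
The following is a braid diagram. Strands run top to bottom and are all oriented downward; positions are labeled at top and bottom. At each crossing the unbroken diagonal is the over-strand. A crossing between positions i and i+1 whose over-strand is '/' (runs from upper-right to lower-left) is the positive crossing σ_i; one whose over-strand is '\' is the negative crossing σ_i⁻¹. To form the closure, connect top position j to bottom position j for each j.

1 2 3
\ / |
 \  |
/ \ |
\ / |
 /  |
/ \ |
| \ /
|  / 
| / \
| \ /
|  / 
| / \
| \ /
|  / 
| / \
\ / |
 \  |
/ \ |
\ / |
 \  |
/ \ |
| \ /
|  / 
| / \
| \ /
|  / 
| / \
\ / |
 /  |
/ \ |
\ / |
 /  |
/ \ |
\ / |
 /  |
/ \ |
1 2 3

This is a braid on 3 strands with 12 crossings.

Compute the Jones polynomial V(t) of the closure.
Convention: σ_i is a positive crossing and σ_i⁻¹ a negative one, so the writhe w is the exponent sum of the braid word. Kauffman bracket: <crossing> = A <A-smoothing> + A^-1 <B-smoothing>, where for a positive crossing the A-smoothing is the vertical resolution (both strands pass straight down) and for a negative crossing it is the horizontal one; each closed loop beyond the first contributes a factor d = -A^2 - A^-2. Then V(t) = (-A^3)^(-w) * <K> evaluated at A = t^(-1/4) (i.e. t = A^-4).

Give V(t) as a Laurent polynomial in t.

Reading the diagram top to bottom ('/'-over between positions i,i+1 = s_i, '\'-over = s_i^-1): braid word = s1^-1 s1 s2 s2 s2 s1^-1 s1^-1 s2 s2 s1 s1 s1.
The presented braid s1^-1 s1 s2 s2 s2 s1^-1 s1^-1 s2 s2 s1 s1 s1 on 3 strands reduces by inverse Markov moves (closure unchanged at each step):
  Deconjugate: the word is γ·β·γ⁻¹ with γ = s1^-1 (prefix) and γ⁻¹ = s1 (suffix); strip both.
Reduced to β = s1 s2 s2 s2 s1^-1 s1^-1 s2 s2 s1 s1 on 3 strands, 10 crossings.
Compute on β:
Braid: s1 s2 s2 s2 s1^-1 s1^-1 s2 s2 s1 s1 on 3 strands, 10 crossings.
Writhe w = (#positive) - (#negative) = 8 - 2 = 6.
State-sum expansion of <K>. There are 2^10 = 1024 states.
Smooth each crossing (0=||, 1=⌣⌢); contribution A^(Σ sign_k(1-2s_k)) * d^(L-1).
Tabulate the states by total A-exponent and number of loops L (A-exp: L × count):
  A^10: L=3 ×1
  A^8: L=2 ×7, L=4 ×3
  A^6: L=1 ×10, L=3 ×32, L=5 ×3
  A^4: L=2 ×76, L=4 ×43, L=6 ×1
  A^2: L=1 ×51, L=3 ×132, L=5 ×27
  A^0: L=2 ×135, L=4 ×109, L=6 ×8
  A^-2: L=3 ×161, L=5 ×48, L=7 ×1
  A^-4: L=4 ×109, L=6 ×11
  A^-6: L=5 ×44, L=7 ×1
  A^-8: L=6 ×10
  A^-10: L=7 ×1
Each group contributes A^e * Σ count * d^(L-1):
Powers of d = -A^2 - A^-2: d^2 = A^4 + 2 + A^-4; d^3 = -A^6 - 3*A^2 - 3*A^-2 - A^-6; d^4 = A^8 + 4*A^4 + 6 + 4*A^-4 + A^-8; d^5 = -A^10 - 5*A^6 - 10*A^2 - 10*A^-2 - 5*A^-6 - A^-10; d^6 = A^12 + 6*A^8 + 15*A^4 + 20 + 15*A^-4 + 6*A^-8 + A^-12.
  A^10 * (d^2) = A^14 + 2*A^10 + A^6
  A^8 * (7*d + 3*d^3) = -3*A^14 - 16*A^10 - 16*A^6 - 3*A^2
  A^6 * (10 + 32*d^2 + 3*d^4) = 3*A^14 + 44*A^10 + 92*A^6 + 44*A^2 + 3*A^-2
  A^4 * (76*d + 43*d^3 + d^5) = -A^14 - 48*A^10 - 215*A^6 - 215*A^2 - 48*A^-2 - A^-6
  A^2 * (51 + 132*d^2 + 27*d^4) = 27*A^10 + 240*A^6 + 477*A^2 + 240*A^-2 + 27*A^-6
  A^0 * (135*d + 109*d^3 + 8*d^5) = -8*A^10 - 149*A^6 - 542*A^2 - 542*A^-2 - 149*A^-6 - 8*A^-10
  A^-2 * (161*d^2 + 48*d^4 + d^6) = A^10 + 54*A^6 + 368*A^2 + 630*A^-2 + 368*A^-6 + 54*A^-10 + A^-14
  A^-4 * (109*d^3 + 11*d^5) = -11*A^6 - 164*A^2 - 437*A^-2 - 437*A^-6 - 164*A^-10 - 11*A^-14
  A^-6 * (44*d^4 + d^6) = A^6 + 50*A^2 + 191*A^-2 + 284*A^-6 + 191*A^-10 + 50*A^-14 + A^-18
  A^-8 * (10*d^5) = -10*A^2 - 50*A^-2 - 100*A^-6 - 100*A^-10 - 50*A^-14 - 10*A^-18
  A^-10 * (d^6) = A^2 + 6*A^-2 + 15*A^-6 + 20*A^-10 + 15*A^-14 + 6*A^-18 + A^-22
Summing the groups: <K> = 2*A^10 - 3*A^6 + 6*A^2 - 7*A^-2 + 7*A^-6 - 7*A^-10 + 5*A^-14 - 3*A^-18 + A^-22
Normalise by the writhe: (-A^3)^(-w) = (-A^3)^(-6) = A^-18, so f(A) = A^-18 * <K> = 2*A^-8 - 3*A^-12 + 6*A^-16 - 7*A^-20 + 7*A^-24 - 7*A^-28 + 5*A^-32 - 3*A^-36 + A^-40.
Substitute A = t^(-1/4), i.e. A^e → t^(-e/4): V(t) = t^10 - 3*t^9 + 5*t^8 - 7*t^7 + 7*t^6 - 7*t^5 + 6*t^4 - 3*t^3 + 2*t^2

Answer: t^10 - 3*t^9 + 5*t^8 - 7*t^7 + 7*t^6 - 7*t^5 + 6*t^4 - 3*t^3 + 2*t^2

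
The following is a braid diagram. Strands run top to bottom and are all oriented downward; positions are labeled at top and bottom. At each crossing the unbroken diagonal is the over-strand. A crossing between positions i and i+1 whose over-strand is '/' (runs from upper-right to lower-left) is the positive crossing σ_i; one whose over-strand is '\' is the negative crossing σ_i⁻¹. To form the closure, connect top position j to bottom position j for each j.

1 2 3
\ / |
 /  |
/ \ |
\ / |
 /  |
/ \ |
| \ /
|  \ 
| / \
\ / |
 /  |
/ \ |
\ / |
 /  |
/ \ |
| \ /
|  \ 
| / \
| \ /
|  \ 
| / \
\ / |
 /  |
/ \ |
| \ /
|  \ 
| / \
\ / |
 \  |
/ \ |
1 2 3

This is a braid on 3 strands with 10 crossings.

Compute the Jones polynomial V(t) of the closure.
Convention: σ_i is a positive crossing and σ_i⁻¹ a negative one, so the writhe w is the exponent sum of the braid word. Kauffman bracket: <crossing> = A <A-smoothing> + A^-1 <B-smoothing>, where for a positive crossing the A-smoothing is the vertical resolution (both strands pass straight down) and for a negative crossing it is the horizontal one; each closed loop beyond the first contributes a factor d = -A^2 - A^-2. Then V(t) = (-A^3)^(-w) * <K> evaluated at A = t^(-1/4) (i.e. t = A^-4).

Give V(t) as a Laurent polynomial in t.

Reading the diagram top to bottom ('/'-over between positions i,i+1 = s_i, '\'-over = s_i^-1): braid word = s1 s1 s2^-1 s1 s1 s2^-1 s2^-1 s1 s2^-1 s1^-1.
The presented braid s1 s1 s2^-1 s1 s1 s2^-1 s2^-1 s1 s2^-1 s1^-1 on 3 strands reduces by inverse Markov moves (closure unchanged at each step):
  Deconjugate: the word is γ·β·γ⁻¹ with γ = s1 (prefix) and γ⁻¹ = s1^-1 (suffix); strip both.
Reduced to β = s1 s2^-1 s1 s1 s2^-1 s2^-1 s1 s2^-1 on 3 strands, 8 crossings.
Compute on β:
Braid: s1 s2^-1 s1 s1 s2^-1 s2^-1 s1 s2^-1 on 3 strands, 8 crossings.
Writhe w = (#positive) - (#negative) = 4 - 4 = 0.
State-sum expansion of <K>. There are 2^8 = 256 states.
Smooth each crossing (0=||, 1=⌣⌢); contribution A^(Σ sign_k(1-2s_k)) * d^(L-1).
Tabulate the states by total A-exponent and number of loops L (A-exp: L × count):
  A^8: L=5 ×1
  A^6: L=4 ×8
  A^4: L=3 ×27, L=5 ×1
  A^2: L=2 ×47, L=4 ×9
  A^0: L=1 ×37, L=3 ×32, L=5 ×1
  A^-2: L=2 ×47, L=4 ×9
  A^-4: L=3 ×27, L=5 ×1
  A^-6: L=4 ×8
  A^-8: L=5 ×1
Each group contributes A^e * Σ count * d^(L-1):
Powers of d = -A^2 - A^-2: d^2 = A^4 + 2 + A^-4; d^3 = -A^6 - 3*A^2 - 3*A^-2 - A^-6; d^4 = A^8 + 4*A^4 + 6 + 4*A^-4 + A^-8.
  A^8 * (d^4) = A^16 + 4*A^12 + 6*A^8 + 4*A^4 + 1
  A^6 * (8*d^3) = -8*A^12 - 24*A^8 - 24*A^4 - 8
  A^4 * (27*d^2 + d^4) = A^12 + 31*A^8 + 60*A^4 + 31 + A^-4
  A^2 * (47*d + 9*d^3) = -9*A^8 - 74*A^4 - 74 - 9*A^-4
  A^0 * (37 + 32*d^2 + d^4) = A^8 + 36*A^4 + 107 + 36*A^-4 + A^-8
  A^-2 * (47*d + 9*d^3) = -9*A^4 - 74 - 74*A^-4 - 9*A^-8
  A^-4 * (27*d^2 + d^4) = A^4 + 31 + 60*A^-4 + 31*A^-8 + A^-12
  A^-6 * (8*d^3) = -8 - 24*A^-4 - 24*A^-8 - 8*A^-12
  A^-8 * (d^4) = 1 + 4*A^-4 + 6*A^-8 + 4*A^-12 + A^-16
Summing the groups: <K> = A^16 - 3*A^12 + 5*A^8 - 6*A^4 + 7 - 6*A^-4 + 5*A^-8 - 3*A^-12 + A^-16
Normalise by the writhe: (-A^3)^(-w) = (-A^3)^(0) = 1, so f(A) = 1 * <K> = A^16 - 3*A^12 + 5*A^8 - 6*A^4 + 7 - 6*A^-4 + 5*A^-8 - 3*A^-12 + A^-16.
Substitute A = t^(-1/4), i.e. A^e → t^(-e/4): V(t) = t^4 - 3*t^3 + 5*t^2 - 6*t + 7 - 6*t^-1 + 5*t^-2 - 3*t^-3 + t^-4

Answer: t^4 - 3*t^3 + 5*t^2 - 6*t + 7 - 6*t^-1 + 5*t^-2 - 3*t^-3 + t^-4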